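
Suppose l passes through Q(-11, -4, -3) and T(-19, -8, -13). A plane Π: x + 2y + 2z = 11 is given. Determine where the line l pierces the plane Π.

(-3, 0, 7)

A direction vector for l is T − Q = (-8, -4, -10).
Substitute r = (-11, -4, -3) + t(-8, -4, -10) into the plane: -25 + (-36)t = 11, so t = -1.
Intersection: (-11, -4, -3) + (-1)·(-8, -4, -10) = (-3, 0, 7).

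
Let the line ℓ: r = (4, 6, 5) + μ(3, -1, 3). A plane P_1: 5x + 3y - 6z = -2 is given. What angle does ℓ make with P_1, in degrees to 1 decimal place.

sin θ = |n·v| / (|n||v|) = |-6| / (√70 · √19) = 0.16452.
θ ≈ 9.5°.

9.5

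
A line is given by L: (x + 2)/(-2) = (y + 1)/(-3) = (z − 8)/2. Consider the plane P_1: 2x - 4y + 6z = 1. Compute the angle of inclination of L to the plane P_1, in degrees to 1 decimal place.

L has direction (-2, -3, 2) through (-2, -1, 8).
sin θ = |n·v| / (|n||v|) = |20| / (√56 · √17) = 0.64820.
θ ≈ 40.4°.

40.4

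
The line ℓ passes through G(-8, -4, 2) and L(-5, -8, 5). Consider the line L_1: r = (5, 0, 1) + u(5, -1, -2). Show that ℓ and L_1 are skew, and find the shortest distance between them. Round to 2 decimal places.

7.20

A direction vector for ℓ is L − G = (3, -4, 3).
Common perpendicular direction n = (3, -4, 3) × (5, -1, -2) = (11, 21, 17).
With w = (5, 0, 1) − (-8, -4, 2) = (13, 4, -1), w · n = 210.
Since n ≠ 0 the lines are not parallel, and w · n = 210 ≠ 0 so they do not intersect; hence they are skew.
Distance = |w · n| / |n| = |210| / √851 ≈ 7.20.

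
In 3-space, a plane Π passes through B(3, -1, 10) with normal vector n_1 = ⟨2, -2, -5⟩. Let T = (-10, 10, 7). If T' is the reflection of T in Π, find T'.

Π: n_1·r = n_1·B gives 2x - 2y - 5z = -42.
λ = (n·T − d)/|n|² = (-75 − (-42))/33 = -1.
Reflection = T − 2λn = (-10, 10, 7) − (-2)·(2, -2, -5) = (-6, 6, -3).

(-6, 6, -3)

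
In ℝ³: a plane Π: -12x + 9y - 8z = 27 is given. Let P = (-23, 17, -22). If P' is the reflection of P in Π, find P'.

(25, -19, 10)

λ = (n·P − d)/|n|² = (605 − 27)/289 = 2.
Reflection = P − 2λn = (-23, 17, -22) − 4·(-12, 9, -8) = (25, -19, 10).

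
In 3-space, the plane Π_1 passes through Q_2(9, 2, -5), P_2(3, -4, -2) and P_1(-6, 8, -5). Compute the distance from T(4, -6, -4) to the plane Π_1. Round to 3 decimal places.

Q_2P_2 = (-6, -6, 3), Q_2P_1 = (-15, 6, 0); a normal to Π_1 is Q_2P_2 × Q_2P_1 = (-18, -45, -126).
Using Q_2: Π_1 has equation -18x - 45y - 126z = 378.
n·T − d = (-18)·(4) + (-45)·(-6) + (-126)·(-4) − 378 = 324; |n| = √18225.
Distance = |324| / √18225 = 324/√18225 ≈ 2.400.

2.400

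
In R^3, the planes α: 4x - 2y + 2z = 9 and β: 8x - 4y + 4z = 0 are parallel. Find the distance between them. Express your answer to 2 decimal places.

1.84

Rescale β by 1/2: 4x - 2y + 2z = 0. Then distance = |9 − 0| / √24 ≈ 1.84.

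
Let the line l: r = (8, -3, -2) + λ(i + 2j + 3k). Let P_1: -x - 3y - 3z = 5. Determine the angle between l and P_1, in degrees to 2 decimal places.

78.82

sin θ = |n·v| / (|n||v|) = |-16| / (√19 · √14) = 0.98102.
θ ≈ 78.82°.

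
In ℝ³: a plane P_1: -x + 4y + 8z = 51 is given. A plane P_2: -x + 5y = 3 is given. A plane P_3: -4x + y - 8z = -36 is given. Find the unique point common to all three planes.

Solving the 3×3 linear system -x + 4y + 8z = 51, -x + 5y = 3, -4x + y - 8z = -36 (e.g. by elimination or Cramer's rule, determinant = 160) gives (-3, 0, 6).

(-3, 0, 6)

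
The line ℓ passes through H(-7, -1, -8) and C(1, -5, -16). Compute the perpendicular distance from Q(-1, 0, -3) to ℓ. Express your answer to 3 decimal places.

A direction vector for ℓ is C − H = (8, -4, -8).
Taking (-7, -1, -8) on ℓ with direction v = (8, -4, -8): w = Q − (-7, -1, -8) = (6, 1, 5), and w × v = (12, 88, -32).
Distance = |w × v| / |v| = √8912 / √144 ≈ 7.867.

7.867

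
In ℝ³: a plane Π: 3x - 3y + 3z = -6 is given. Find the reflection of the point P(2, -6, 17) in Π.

λ = (n·P − d)/|n|² = (75 − (-6))/27 = 3.
Reflection = P − 2λn = (2, -6, 17) − 6·(3, -3, 3) = (-16, 12, -1).

(-16, 12, -1)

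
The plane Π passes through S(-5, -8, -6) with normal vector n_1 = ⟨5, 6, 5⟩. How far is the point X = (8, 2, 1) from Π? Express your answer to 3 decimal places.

Π: n_1·r = n_1·S gives 5x + 6y + 5z = -103.
n·X − d = (5)·(8) + (6)·(2) + (5)·(1) − (-103) = 160; |n| = √86.
Distance = |160| / √86 = 160/√86 ≈ 17.253.

17.253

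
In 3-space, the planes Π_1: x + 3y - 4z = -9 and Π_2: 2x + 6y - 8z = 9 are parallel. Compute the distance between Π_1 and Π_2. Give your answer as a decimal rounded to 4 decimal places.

2.6476

Rescale Π_2 by 1/2: x + 3y - 4z = 9/2. Then distance = |-9 − (9/2)| / √26 ≈ 2.6476.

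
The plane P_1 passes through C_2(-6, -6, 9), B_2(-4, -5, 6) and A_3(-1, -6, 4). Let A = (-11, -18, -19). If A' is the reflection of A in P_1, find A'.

(19, 12, 11)

C_2B_2 = (2, 1, -3), C_2A_3 = (5, 0, -5); a normal to P_1 is C_2B_2 × C_2A_3 = (-5, -5, -5).
Using C_2: P_1 has equation -5x - 5y - 5z = 15.
λ = (n·A − d)/|n|² = (240 − 15)/75 = 3.
Reflection = A − 2λn = (-11, -18, -19) − 6·(-5, -5, -5) = (19, 12, 11).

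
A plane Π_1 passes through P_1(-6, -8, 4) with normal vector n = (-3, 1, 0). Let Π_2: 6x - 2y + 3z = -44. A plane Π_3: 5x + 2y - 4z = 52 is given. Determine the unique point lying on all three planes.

Π_1: n·r = n·P_1 gives -3x + y = 10.
Solving the 3×3 linear system -3x + y = 10, 6x - 2y + 3z = -44, 5x + 2y - 4z = 52 (e.g. by elimination or Cramer's rule, determinant = 33) gives (0, 10, -8).

(0, 10, -8)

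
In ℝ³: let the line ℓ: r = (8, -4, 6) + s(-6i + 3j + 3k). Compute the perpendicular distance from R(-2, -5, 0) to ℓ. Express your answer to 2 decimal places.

10.43

Taking (8, -4, 6) on ℓ with direction v = (-6, 3, 3): w = R − (8, -4, 6) = (-10, -1, -6), and w × v = (15, 66, -36).
Distance = |w × v| / |v| = √5877 / √54 ≈ 10.43.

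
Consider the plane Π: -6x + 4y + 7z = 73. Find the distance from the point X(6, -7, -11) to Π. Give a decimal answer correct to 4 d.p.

21.2938

n·X − d = (-6)·(6) + (4)·(-7) + (7)·(-11) − 73 = -214; |n| = √101.
Distance = |-214| / √101 = 214/√101 ≈ 21.2938.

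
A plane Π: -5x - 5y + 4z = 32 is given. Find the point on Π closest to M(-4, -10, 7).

(1, -5, 3)

Foot = M − λn with λ = (n·M − d)/|n|² = (98 − 32)/66 = 1.
Foot = (-4, -10, 7) − 1·(-5, -5, 4) = (1, -5, 3).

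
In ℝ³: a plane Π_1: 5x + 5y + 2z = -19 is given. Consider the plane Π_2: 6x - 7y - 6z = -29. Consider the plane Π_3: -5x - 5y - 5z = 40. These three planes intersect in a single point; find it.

(-6, 5, -7)

Solving the 3×3 linear system 5x + 5y + 2z = -19, 6x - 7y - 6z = -29, -5x - 5y - 5z = 40 (e.g. by elimination or Cramer's rule, determinant = 195) gives (-6, 5, -7).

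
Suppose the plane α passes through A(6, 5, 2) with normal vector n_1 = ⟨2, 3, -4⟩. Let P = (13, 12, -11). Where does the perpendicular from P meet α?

α: n_1·r = n_1·A gives 2x + 3y - 4z = 19.
Foot = P − λn with λ = (n·P − d)/|n|² = (106 − 19)/29 = 3.
Foot = (13, 12, -11) − 3·(2, 3, -4) = (7, 3, 1).

(7, 3, 1)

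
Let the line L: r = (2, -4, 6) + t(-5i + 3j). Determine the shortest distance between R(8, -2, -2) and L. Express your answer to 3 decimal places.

Taking (2, -4, 6) on L with direction v = (-5, 3, 0): w = R − (2, -4, 6) = (6, 2, -8), and w × v = (24, 40, 28).
Distance = |w × v| / |v| = √2960 / √34 ≈ 9.331.

9.331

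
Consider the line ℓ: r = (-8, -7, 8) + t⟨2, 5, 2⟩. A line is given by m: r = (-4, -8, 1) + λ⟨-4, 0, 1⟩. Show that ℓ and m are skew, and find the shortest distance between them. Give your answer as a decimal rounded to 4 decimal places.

Common perpendicular direction n = (2, 5, 2) × (-4, 0, 1) = (5, -10, 20).
With w = (-4, -8, 1) − (-8, -7, 8) = (4, -1, -7), w · n = -110.
Since n ≠ 0 the lines are not parallel, and w · n = -110 ≠ 0 so they do not intersect; hence they are skew.
Distance = |w · n| / |n| = |-110| / √525 ≈ 4.8008.

4.8008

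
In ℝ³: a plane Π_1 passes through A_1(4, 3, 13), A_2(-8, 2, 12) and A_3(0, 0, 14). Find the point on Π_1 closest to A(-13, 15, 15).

(-12, 11, 7)

A_1A_2 = (-12, -1, -1), A_1A_3 = (-4, -3, 1); a normal to Π_1 is A_1A_2 × A_1A_3 = (-4, 16, 32).
Using A_1: Π_1 has equation -4x + 16y + 32z = 448.
Foot = A − λn with λ = (n·A − d)/|n|² = (772 − 448)/1296 = 1/4.
Foot = (-13, 15, 15) − (1/4)·(-4, 16, 32) = (-12, 11, 7).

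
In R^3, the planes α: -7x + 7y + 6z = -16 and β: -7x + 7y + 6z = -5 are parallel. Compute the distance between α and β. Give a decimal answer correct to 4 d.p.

Same normal n = (-7, 7, 6) with |n| = √134; distance = |-16 − (-5)| / |n| = 11/√134 ≈ 0.9503.

0.9503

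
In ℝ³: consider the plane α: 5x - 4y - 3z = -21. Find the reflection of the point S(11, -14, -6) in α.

λ = (n·S − d)/|n|² = (129 − (-21))/50 = 3.
Reflection = S − 2λn = (11, -14, -6) − 6·(5, -4, -3) = (-19, 10, 12).

(-19, 10, 12)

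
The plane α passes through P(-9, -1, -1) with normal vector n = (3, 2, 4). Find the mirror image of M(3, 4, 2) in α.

(-9, -4, -14)

α: n·r = n·P gives 3x + 2y + 4z = -33.
λ = (n·M − d)/|n|² = (25 − (-33))/29 = 2.
Reflection = M − 2λn = (3, 4, 2) − 4·(3, 2, 4) = (-9, -4, -14).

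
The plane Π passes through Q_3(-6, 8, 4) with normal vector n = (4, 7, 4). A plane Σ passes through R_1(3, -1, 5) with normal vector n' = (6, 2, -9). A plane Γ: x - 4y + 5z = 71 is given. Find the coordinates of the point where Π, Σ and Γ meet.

(10, -4, 9)

Π: n·r = n·Q_3 gives 4x + 7y + 4z = 48.
Σ: n'·r = n'·R_1 gives 6x + 2y - 9z = -29.
Solving the 3×3 linear system 4x + 7y + 4z = 48, 6x + 2y - 9z = -29, x - 4y + 5z = 71 (e.g. by elimination or Cramer's rule, determinant = -481) gives (10, -4, 9).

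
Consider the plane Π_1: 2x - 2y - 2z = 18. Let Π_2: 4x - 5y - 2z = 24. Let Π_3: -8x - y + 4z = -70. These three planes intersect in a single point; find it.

Solving the 3×3 linear system 2x - 2y - 2z = 18, 4x - 5y - 2z = 24, -8x - y + 4z = -70 (e.g. by elimination or Cramer's rule, determinant = 44) gives (6, 2, -5).

(6, 2, -5)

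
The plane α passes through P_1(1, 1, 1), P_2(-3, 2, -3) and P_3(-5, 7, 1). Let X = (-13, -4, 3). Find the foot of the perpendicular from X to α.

(-5, 4, -3)

P_1P_2 = (-4, 1, -4), P_1P_3 = (-6, 6, 0); a normal to α is P_1P_2 × P_1P_3 = (24, 24, -18).
Using P_1: α has equation 24x + 24y - 18z = 30.
Foot = X − λn with λ = (n·X − d)/|n|² = (-462 − 30)/1476 = -1/3.
Foot = (-13, -4, 3) − (-1/3)·(24, 24, -18) = (-5, 4, -3).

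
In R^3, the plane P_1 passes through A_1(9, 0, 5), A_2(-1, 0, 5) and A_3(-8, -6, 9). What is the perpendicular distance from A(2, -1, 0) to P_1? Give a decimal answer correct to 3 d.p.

A_1A_2 = (-10, 0, 0), A_1A_3 = (-17, -6, 4); a normal to P_1 is A_1A_2 × A_1A_3 = (0, 40, 60).
Using A_1: P_1 has equation 40y + 60z = 300.
n·A − d = (0)·(2) + (40)·(-1) + (60)·(0) − 300 = -340; |n| = √5200.
Distance = |-340| / √5200 = 340/√5200 ≈ 4.715.

4.715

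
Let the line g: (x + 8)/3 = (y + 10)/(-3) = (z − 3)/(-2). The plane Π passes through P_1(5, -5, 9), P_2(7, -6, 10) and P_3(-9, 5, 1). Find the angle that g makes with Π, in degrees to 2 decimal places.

g has direction (3, -3, -2) through (-8, -10, 3).
P_1P_2 = (2, -1, 1), P_1P_3 = (-14, 10, -8); a normal to Π is P_1P_2 × P_1P_3 = (-2, 2, 6).
Using P_1: Π has equation -2x + 2y + 6z = 34.
sin θ = |n·v| / (|n||v|) = |-24| / (√44 · √22) = 0.77139.
θ ≈ 50.48°.

50.48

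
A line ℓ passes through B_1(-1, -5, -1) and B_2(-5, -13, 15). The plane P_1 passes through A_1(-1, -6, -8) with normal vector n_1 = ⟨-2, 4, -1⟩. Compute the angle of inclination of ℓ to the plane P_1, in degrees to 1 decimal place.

28.4

A direction vector for ℓ is B_2 − B_1 = (-4, -8, 16).
P_1: n_1·r = n_1·A_1 gives -2x + 4y - z = -14.
sin θ = |n·v| / (|n||v|) = |-40| / (√21 · √336) = 0.47619.
θ ≈ 28.4°.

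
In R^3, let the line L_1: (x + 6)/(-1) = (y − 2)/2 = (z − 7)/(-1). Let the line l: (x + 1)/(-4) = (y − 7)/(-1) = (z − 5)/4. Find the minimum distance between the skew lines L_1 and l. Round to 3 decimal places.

L_1 has direction (-1, 2, -1) through (-6, 2, 7).
l has direction (-4, -1, 4) through (-1, 7, 5).
Common perpendicular direction n = (-1, 2, -1) × (-4, -1, 4) = (7, 8, 9).
With w = (-1, 7, 5) − (-6, 2, 7) = (5, 5, -2), w · n = 57.
Distance = |w · n| / |n| = |57| / √194 ≈ 4.092.

4.092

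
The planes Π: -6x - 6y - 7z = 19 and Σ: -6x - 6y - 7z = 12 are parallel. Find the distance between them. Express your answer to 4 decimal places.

Same normal n = (-6, -6, -7) with |n| = √121; distance = |19 − 12| / |n| = 7/√121 ≈ 0.6364.

0.6364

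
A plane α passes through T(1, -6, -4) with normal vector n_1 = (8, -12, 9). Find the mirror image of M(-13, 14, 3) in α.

(3, -10, 21)

α: n_1·r = n_1·T gives 8x - 12y + 9z = 44.
λ = (n·M − d)/|n|² = (-245 − 44)/289 = -1.
Reflection = M − 2λn = (-13, 14, 3) − (-2)·(8, -12, 9) = (3, -10, 21).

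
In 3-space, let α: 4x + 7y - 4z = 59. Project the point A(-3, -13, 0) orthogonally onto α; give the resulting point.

Foot = A − λn with λ = (n·A − d)/|n|² = (-103 − 59)/81 = -2.
Foot = (-3, -13, 0) − (-2)·(4, 7, -4) = (5, 1, -8).

(5, 1, -8)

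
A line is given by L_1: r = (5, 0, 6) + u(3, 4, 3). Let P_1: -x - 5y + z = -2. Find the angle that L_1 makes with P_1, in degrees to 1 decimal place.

sin θ = |n·v| / (|n||v|) = |-20| / (√27 · √34) = 0.66010.
θ ≈ 41.3°.

41.3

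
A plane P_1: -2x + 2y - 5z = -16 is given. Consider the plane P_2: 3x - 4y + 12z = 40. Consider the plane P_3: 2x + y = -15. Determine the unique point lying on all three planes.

(-4, -7, 2)

Solving the 3×3 linear system -2x + 2y - 5z = -16, 3x - 4y + 12z = 40, 2x + y = -15 (e.g. by elimination or Cramer's rule, determinant = 17) gives (-4, -7, 2).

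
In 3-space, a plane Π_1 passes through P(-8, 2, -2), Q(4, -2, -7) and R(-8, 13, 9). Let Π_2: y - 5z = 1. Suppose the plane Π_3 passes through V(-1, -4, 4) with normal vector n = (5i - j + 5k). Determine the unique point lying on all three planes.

PQ = (12, -4, -5), PR = (0, 11, 11); a normal to Π_1 is PQ × PR = (11, -132, 132).
Using P: Π_1 has equation 11x - 132y + 132z = -616.
Π_3: n·r = n·V gives 5x - y + 5z = 19.
Solving the 3×3 linear system 11x - 132y + 132z = -616, y - 5z = 1, 5x - y + 5z = 19 (e.g. by elimination or Cramer's rule, determinant = 2640) gives (4, 6, 1).

(4, 6, 1)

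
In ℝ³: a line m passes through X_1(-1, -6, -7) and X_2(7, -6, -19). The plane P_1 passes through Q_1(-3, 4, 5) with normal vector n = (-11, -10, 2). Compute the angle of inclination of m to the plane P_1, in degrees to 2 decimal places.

31.18

A direction vector for m is X_2 − X_1 = (8, 0, -12).
P_1: n·r = n·Q_1 gives -11x - 10y + 2z = 3.
sin θ = |n·v| / (|n||v|) = |-112| / (√225 · √208) = 0.51772.
θ ≈ 31.18°.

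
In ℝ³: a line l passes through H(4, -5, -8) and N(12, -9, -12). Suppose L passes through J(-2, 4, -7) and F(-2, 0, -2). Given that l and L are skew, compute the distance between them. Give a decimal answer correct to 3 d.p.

2.811

A direction vector for l is N − H = (8, -4, -4).
A direction vector for L is F − J = (0, -4, 5).
Common perpendicular direction n = (8, -4, -4) × (0, -4, 5) = (-36, -40, -32).
With w = (-2, 4, -7) − (4, -5, -8) = (-6, 9, 1), w · n = -176.
Distance = |w · n| / |n| = |-176| / √3920 ≈ 2.811.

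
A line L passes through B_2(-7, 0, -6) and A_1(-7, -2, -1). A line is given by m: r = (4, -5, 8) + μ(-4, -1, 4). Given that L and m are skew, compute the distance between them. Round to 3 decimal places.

2.069

A direction vector for L is A_1 − B_2 = (0, -2, 5).
Common perpendicular direction n = (0, -2, 5) × (-4, -1, 4) = (-3, -20, -8).
With w = (4, -5, 8) − (-7, 0, -6) = (11, -5, 14), w · n = -45.
Distance = |w · n| / |n| = |-45| / √473 ≈ 2.069.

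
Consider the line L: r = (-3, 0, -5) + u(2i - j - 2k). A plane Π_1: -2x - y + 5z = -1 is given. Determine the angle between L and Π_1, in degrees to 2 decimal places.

sin θ = |n·v| / (|n||v|) = |-13| / (√30 · √9) = 0.79115.
θ ≈ 52.29°.

52.29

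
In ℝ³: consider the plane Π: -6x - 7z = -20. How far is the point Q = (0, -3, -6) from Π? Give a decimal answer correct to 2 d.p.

6.72

n·Q − d = (-6)·(0) + (0)·(-3) + (-7)·(-6) − (-20) = 62; |n| = √85.
Distance = |62| / √85 = 62/√85 ≈ 6.72.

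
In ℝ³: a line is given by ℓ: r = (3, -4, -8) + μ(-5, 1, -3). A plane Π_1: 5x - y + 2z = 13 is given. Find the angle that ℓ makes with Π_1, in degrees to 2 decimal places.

sin θ = |n·v| / (|n||v|) = |-32| / (√30 · √35) = 0.98754.
θ ≈ 80.95°.

80.95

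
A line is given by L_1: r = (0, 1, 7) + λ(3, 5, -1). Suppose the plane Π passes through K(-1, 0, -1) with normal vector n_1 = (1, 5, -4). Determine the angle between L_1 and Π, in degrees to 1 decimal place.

56.6

Π: n_1·r = n_1·K gives x + 5y - 4z = 3.
sin θ = |n·v| / (|n||v|) = |32| / (√42 · √35) = 0.83462.
θ ≈ 56.6°.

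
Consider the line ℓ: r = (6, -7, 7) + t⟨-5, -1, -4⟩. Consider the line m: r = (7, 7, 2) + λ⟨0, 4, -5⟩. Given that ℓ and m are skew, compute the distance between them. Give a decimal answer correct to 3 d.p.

Common perpendicular direction n = (-5, -1, -4) × (0, 4, -5) = (21, -25, -20).
With w = (7, 7, 2) − (6, -7, 7) = (1, 14, -5), w · n = -229.
Distance = |w · n| / |n| = |-229| / √1466 ≈ 5.981.

5.981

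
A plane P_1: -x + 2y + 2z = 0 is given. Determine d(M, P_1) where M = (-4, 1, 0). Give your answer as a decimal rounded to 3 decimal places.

2.000

n·M − d = (-1)·(-4) + (2)·(1) + (2)·(0) − 0 = 6; |n| = √9.
Distance = |6| / √9 = 6/√9 ≈ 2.000.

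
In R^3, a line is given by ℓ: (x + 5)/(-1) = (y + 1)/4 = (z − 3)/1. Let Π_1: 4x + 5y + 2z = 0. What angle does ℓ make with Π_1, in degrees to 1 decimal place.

39.2

ℓ has direction (-1, 4, 1) through (-5, -1, 3).
sin θ = |n·v| / (|n||v|) = |18| / (√45 · √18) = 0.63246.
θ ≈ 39.2°.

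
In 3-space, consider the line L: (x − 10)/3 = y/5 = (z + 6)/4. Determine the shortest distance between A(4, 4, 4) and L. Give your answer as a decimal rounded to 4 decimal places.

L has direction (3, 5, 4) through (10, 0, -6).
Taking (10, 0, -6) on L with direction v = (3, 5, 4): w = A − (10, 0, -6) = (-6, 4, 10), and w × v = (-34, 54, -42).
Distance = |w × v| / |v| = √5836 / √50 ≈ 10.8037.

10.8037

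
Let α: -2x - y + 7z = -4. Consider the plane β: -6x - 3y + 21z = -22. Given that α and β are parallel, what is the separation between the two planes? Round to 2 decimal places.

Rescale β by 1/3: -2x - y + 7z = -22/3. Then distance = |-4 − (-22/3)| / √54 ≈ 0.45.

0.45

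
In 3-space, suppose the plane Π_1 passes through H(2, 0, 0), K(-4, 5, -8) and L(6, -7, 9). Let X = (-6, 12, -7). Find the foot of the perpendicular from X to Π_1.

HK = (-6, 5, -8), HL = (4, -7, 9); a normal to Π_1 is HK × HL = (-11, 22, 22).
Using H: Π_1 has equation -11x + 22y + 22z = -22.
Foot = X − λn with λ = (n·X − d)/|n|² = (176 − (-22))/1089 = 2/11.
Foot = (-6, 12, -7) − (2/11)·(-11, 22, 22) = (-4, 8, -11).

(-4, 8, -11)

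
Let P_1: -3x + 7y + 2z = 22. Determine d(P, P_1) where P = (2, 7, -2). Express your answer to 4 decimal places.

2.1590

n·P − d = (-3)·(2) + (7)·(7) + (2)·(-2) − 22 = 17; |n| = √62.
Distance = |17| / √62 = 17/√62 ≈ 2.1590.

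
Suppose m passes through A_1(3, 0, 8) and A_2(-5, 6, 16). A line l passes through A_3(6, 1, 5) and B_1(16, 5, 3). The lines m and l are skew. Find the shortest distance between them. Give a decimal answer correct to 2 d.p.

1.73

A direction vector for m is A_2 − A_1 = (-8, 6, 8).
A direction vector for l is B_1 − A_3 = (10, 4, -2).
Common perpendicular direction n = (-8, 6, 8) × (10, 4, -2) = (-44, 64, -92).
With w = (6, 1, 5) − (3, 0, 8) = (3, 1, -3), w · n = 208.
Distance = |w · n| / |n| = |208| / √14496 ≈ 1.73.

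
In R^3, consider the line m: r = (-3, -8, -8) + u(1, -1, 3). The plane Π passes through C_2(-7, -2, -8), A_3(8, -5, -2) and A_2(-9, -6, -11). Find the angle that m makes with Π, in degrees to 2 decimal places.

47.61

C_2A_3 = (15, -3, 6), C_2A_2 = (-2, -4, -3); a normal to Π is C_2A_3 × C_2A_2 = (33, 33, -66).
Using C_2: Π has equation 33x + 33y - 66z = 231.
sin θ = |n·v| / (|n||v|) = |-198| / (√6534 · √11) = 0.73855.
θ ≈ 47.61°.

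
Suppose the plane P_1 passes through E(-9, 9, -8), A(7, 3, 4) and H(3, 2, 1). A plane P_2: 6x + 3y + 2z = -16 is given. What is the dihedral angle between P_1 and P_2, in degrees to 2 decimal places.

73.40

EA = (16, -6, 12), EH = (12, -7, 9); a normal to P_1 is EA × EH = (30, 0, -40).
Using E: P_1 has equation 30x - 40z = 50.
cos θ = |n₁·n₂| / (|n₁||n₂|) = |100| / (√2500 · √49).
θ = arccos(0.28571) ≈ 73.40°.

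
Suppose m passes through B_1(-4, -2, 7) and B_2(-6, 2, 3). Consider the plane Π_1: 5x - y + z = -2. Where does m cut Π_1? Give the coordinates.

(-3, -4, 9)

A direction vector for m is B_2 − B_1 = (-2, 4, -4).
Substitute r = (-4, -2, 7) + t(-2, 4, -4) into the plane: -11 + (-18)t = -2, so t = -1/2.
Intersection: (-4, -2, 7) + (-1/2)·(-2, 4, -4) = (-3, -4, 9).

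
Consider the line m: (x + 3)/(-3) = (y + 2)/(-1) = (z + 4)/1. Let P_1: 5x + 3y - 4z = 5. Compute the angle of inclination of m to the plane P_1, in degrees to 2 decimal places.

69.73

m has direction (-3, -1, 1) through (-3, -2, -4).
sin θ = |n·v| / (|n||v|) = |-22| / (√50 · √11) = 0.93808.
θ ≈ 69.73°.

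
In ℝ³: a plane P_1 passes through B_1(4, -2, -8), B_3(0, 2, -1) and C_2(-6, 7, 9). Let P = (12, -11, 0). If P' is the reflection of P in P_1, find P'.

B_1B_3 = (-4, 4, 7), B_1C_2 = (-10, 9, 17); a normal to P_1 is B_1B_3 × B_1C_2 = (5, -2, 4).
Using B_1: P_1 has equation 5x - 2y + 4z = -8.
λ = (n·P − d)/|n|² = (82 − (-8))/45 = 2.
Reflection = P − 2λn = (12, -11, 0) − 4·(5, -2, 4) = (-8, -3, -16).

(-8, -3, -16)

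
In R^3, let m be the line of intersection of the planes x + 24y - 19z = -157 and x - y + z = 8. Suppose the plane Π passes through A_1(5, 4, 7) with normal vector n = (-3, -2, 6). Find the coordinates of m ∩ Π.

Direction of m: (1, 24, -19) × (1, -1, 1) = (5, -20, -25).
A point on m: solving the two plane equations with x = -2 gives (-2, 7, 17).
Π: n·r = n·A_1 gives -3x - 2y + 6z = 19.
Substitute r = (-2, 7, 17) + t(5, -20, -25) into the plane: 94 + (-125)t = 19, so t = 3/5.
Intersection: (-2, 7, 17) + (3/5)·(5, -20, -25) = (1, -5, 2).

(1, -5, 2)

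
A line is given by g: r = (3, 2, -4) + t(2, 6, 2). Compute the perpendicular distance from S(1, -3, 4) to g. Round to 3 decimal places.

Taking (3, 2, -4) on g with direction v = (2, 6, 2): w = S − (3, 2, -4) = (-2, -5, 8), and w × v = (-58, 20, -2).
Distance = |w × v| / |v| = √3768 / √44 ≈ 9.254.

9.254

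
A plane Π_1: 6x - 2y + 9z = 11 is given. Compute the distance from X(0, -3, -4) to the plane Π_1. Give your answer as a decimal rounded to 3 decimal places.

3.727

n·X − d = (6)·(0) + (-2)·(-3) + (9)·(-4) − 11 = -41; |n| = √121.
Distance = |-41| / √121 = 41/√121 ≈ 3.727.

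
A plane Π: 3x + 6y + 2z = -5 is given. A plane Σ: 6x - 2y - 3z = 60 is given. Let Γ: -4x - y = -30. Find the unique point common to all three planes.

(9, -6, 2)

Solving the 3×3 linear system 3x + 6y + 2z = -5, 6x - 2y - 3z = 60, -4x - y = -30 (e.g. by elimination or Cramer's rule, determinant = 35) gives (9, -6, 2).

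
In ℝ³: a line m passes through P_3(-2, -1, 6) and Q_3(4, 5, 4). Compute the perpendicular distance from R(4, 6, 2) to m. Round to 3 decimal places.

1.919

A direction vector for m is Q_3 − P_3 = (6, 6, -2).
Taking (-2, -1, 6) on m with direction v = (6, 6, -2): w = R − (-2, -1, 6) = (6, 7, -4), and w × v = (10, -12, -6).
Distance = |w × v| / |v| = √280 / √76 ≈ 1.919.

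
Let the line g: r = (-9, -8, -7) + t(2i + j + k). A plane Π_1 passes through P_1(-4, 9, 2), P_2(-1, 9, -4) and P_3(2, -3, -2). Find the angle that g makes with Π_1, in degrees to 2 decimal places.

82.51

P_1P_2 = (3, 0, -6), P_1P_3 = (6, -12, -4); a normal to Π_1 is P_1P_2 × P_1P_3 = (-72, -24, -36).
Using P_1: Π_1 has equation -72x - 24y - 36z = 0.
sin θ = |n·v| / (|n||v|) = |-204| / (√7056 · √6) = 0.99146.
θ ≈ 82.51°.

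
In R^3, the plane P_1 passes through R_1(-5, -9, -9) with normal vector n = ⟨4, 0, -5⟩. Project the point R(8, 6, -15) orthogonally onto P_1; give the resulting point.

P_1: n·r = n·R_1 gives 4x - 5z = 25.
Foot = R − λn with λ = (n·R − d)/|n|² = (107 − 25)/41 = 2.
Foot = (8, 6, -15) − 2·(4, 0, -5) = (0, 6, -5).

(0, 6, -5)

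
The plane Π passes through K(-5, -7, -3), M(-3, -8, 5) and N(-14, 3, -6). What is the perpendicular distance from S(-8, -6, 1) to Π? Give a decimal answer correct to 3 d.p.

2.049

KM = (2, -1, 8), KN = (-9, 10, -3); a normal to Π is KM × KN = (-77, -66, 11).
Using K: Π has equation -77x - 66y + 11z = 814.
n·S − d = (-77)·(-8) + (-66)·(-6) + (11)·(1) − 814 = 209; |n| = √10406.
Distance = |209| / √10406 = 209/√10406 ≈ 2.049.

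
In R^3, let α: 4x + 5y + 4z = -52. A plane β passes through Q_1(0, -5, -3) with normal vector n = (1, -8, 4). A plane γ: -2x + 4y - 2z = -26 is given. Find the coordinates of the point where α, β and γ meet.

(8, -8, -11)

β: n·r = n·Q_1 gives x - 8y + 4z = 28.
Solving the 3×3 linear system 4x + 5y + 4z = -52, x - 8y + 4z = 28, -2x + 4y - 2z = -26 (e.g. by elimination or Cramer's rule, determinant = -78) gives (8, -8, -11).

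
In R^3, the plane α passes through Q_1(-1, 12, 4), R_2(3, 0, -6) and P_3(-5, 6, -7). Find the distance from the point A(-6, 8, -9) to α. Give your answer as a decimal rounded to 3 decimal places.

1.818

Q_1R_2 = (4, -12, -10), Q_1P_3 = (-4, -6, -11); a normal to α is Q_1R_2 × Q_1P_3 = (72, 84, -72).
Using Q_1: α has equation 72x + 84y - 72z = 648.
n·A − d = (72)·(-6) + (84)·(8) + (-72)·(-9) − 648 = 240; |n| = √17424.
Distance = |240| / √17424 = 240/√17424 ≈ 1.818.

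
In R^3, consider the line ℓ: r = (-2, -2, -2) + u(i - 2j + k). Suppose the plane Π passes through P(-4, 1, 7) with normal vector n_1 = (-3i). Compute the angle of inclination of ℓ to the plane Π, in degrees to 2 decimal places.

Π: n_1·r = n_1·P gives -3x = 12.
sin θ = |n·v| / (|n||v|) = |-3| / (√9 · √6) = 0.40825.
θ ≈ 24.09°.

24.09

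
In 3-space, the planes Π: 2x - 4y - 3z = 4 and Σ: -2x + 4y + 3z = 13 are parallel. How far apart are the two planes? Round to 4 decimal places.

3.1568

Rescale Σ by 1/(-1): 2x - 4y - 3z = -13. Then distance = |4 − (-13)| / √29 ≈ 3.1568.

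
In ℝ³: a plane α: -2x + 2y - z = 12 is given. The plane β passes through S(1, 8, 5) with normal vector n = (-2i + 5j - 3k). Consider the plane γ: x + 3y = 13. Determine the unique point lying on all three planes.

(-2, 5, 2)

β: n·r = n·S gives -2x + 5y - 3z = 23.
Solving the 3×3 linear system -2x + 2y - z = 12, -2x + 5y - 3z = 23, x + 3y = 13 (e.g. by elimination or Cramer's rule, determinant = -13) gives (-2, 5, 2).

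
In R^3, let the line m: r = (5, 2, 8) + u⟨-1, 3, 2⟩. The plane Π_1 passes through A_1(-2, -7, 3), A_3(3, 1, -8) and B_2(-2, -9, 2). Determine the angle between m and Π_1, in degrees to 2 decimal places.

12.05

A_1A_3 = (5, 8, -11), A_1B_2 = (0, -2, -1); a normal to Π_1 is A_1A_3 × A_1B_2 = (-30, 5, -10).
Using A_1: Π_1 has equation -30x + 5y - 10z = -5.
sin θ = |n·v| / (|n||v|) = |25| / (√1025 · √14) = 0.20870.
θ ≈ 12.05°.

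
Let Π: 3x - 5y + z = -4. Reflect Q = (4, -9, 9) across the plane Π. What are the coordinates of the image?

λ = (n·Q − d)/|n|² = (66 − (-4))/35 = 2.
Reflection = Q − 2λn = (4, -9, 9) − 4·(3, -5, 1) = (-8, 11, 5).

(-8, 11, 5)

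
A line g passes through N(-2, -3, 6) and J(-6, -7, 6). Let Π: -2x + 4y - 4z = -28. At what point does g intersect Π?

A direction vector for g is J − N = (-4, -4, 0).
Substitute r = (-2, -3, 6) + t(-4, -4, 0) into the plane: -32 + (-8)t = -28, so t = -1/2.
Intersection: (-2, -3, 6) + (-1/2)·(-4, -4, 0) = (0, -1, 6).

(0, -1, 6)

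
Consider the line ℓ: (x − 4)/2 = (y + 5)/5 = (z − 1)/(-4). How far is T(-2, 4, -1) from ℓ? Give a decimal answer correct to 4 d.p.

ℓ has direction (2, 5, -4) through (4, -5, 1).
Taking (4, -5, 1) on ℓ with direction v = (2, 5, -4): w = T − (4, -5, 1) = (-6, 9, -2), and w × v = (-26, -28, -48).
Distance = |w × v| / |v| = √3764 / √45 ≈ 9.1457.

9.1457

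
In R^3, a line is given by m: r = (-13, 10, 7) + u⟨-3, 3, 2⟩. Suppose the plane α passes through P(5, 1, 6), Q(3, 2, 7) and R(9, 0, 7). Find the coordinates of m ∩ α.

PQ = (-2, 1, 1), PR = (4, -1, 1); a normal to α is PQ × PR = (2, 6, -2).
Using P: α has equation 2x + 6y - 2z = 4.
Substitute r = (-13, 10, 7) + t(-3, 3, 2) into the plane: 20 + 8t = 4, so t = -2.
Intersection: (-13, 10, 7) + (-2)·(-3, 3, 2) = (-7, 4, 3).

(-7, 4, 3)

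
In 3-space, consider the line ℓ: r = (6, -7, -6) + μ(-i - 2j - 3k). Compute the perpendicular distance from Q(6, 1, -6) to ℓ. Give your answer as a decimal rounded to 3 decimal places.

Taking (6, -7, -6) on ℓ with direction v = (-1, -2, -3): w = Q − (6, -7, -6) = (0, 8, 0), and w × v = (-24, 0, 8).
Distance = |w × v| / |v| = √640 / √14 ≈ 6.761.

6.761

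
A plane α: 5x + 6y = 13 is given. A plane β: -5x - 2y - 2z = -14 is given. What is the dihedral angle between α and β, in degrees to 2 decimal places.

cos θ = |n₁·n₂| / (|n₁||n₂|) = |-37| / (√61 · √33).
θ = arccos(0.82467) ≈ 34.45°.

34.45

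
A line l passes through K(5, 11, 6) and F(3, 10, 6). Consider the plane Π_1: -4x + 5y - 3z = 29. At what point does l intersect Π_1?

(-3, 7, 6)

A direction vector for l is F − K = (-2, -1, 0).
Substitute r = (5, 11, 6) + t(-2, -1, 0) into the plane: 17 + 3t = 29, so t = 4.
Intersection: (5, 11, 6) + 4·(-2, -1, 0) = (-3, 7, 6).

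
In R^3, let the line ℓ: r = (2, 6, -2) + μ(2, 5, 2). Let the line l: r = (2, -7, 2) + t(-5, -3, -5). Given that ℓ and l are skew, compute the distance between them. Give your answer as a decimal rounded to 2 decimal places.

Common perpendicular direction n = (2, 5, 2) × (-5, -3, -5) = (-19, 0, 19).
With w = (2, -7, 2) − (2, 6, -2) = (0, -13, 4), w · n = 76.
Distance = |w · n| / |n| = |76| / √722 ≈ 2.83.

2.83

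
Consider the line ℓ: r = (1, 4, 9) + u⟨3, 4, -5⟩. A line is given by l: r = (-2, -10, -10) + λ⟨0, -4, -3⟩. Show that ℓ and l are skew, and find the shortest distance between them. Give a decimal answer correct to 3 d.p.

Common perpendicular direction n = (3, 4, -5) × (0, -4, -3) = (-32, 9, -12).
With w = (-2, -10, -10) − (1, 4, 9) = (-3, -14, -19), w · n = 198.
Since n ≠ 0 the lines are not parallel, and w · n = 198 ≠ 0 so they do not intersect; hence they are skew.
Distance = |w · n| / |n| = |198| / √1249 ≈ 5.603.

5.603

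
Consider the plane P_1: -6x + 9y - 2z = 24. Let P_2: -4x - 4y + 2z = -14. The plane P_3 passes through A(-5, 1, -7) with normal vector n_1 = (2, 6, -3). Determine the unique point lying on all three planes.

P_3: n_1·r = n_1·A gives 2x + 6y - 3z = 17.
Solving the 3×3 linear system -6x + 9y - 2z = 24, -4x - 4y + 2z = -14, 2x + 6y - 3z = 17 (e.g. by elimination or Cramer's rule, determinant = -40) gives (1, 4, 3).

(1, 4, 3)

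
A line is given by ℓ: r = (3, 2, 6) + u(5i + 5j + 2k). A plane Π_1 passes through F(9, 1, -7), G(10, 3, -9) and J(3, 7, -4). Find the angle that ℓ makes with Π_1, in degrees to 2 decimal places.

59.53

FG = (1, 2, -2), FJ = (-6, 6, 3); a normal to Π_1 is FG × FJ = (18, 9, 18).
Using F: Π_1 has equation 18x + 9y + 18z = 45.
sin θ = |n·v| / (|n||v|) = |171| / (√729 · √54) = 0.86186.
θ ≈ 59.53°.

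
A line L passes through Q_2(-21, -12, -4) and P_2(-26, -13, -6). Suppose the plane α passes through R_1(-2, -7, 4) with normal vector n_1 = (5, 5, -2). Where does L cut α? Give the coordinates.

(-1, -8, 4)

A direction vector for L is P_2 − Q_2 = (-5, -1, -2).
α: n_1·r = n_1·R_1 gives 5x + 5y - 2z = -53.
Substitute r = (-21, -12, -4) + t(-5, -1, -2) into the plane: -157 + (-26)t = -53, so t = -4.
Intersection: (-21, -12, -4) + (-4)·(-5, -1, -2) = (-1, -8, 4).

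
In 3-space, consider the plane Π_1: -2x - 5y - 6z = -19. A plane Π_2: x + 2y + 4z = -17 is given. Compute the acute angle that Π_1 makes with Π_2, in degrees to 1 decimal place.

13.0

cos θ = |n₁·n₂| / (|n₁||n₂|) = |-36| / (√65 · √21).
θ = arccos(0.97440) ≈ 13.0°.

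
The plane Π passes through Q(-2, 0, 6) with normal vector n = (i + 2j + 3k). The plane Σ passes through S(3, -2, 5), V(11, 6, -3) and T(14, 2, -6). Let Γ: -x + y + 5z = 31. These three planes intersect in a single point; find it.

(1, -3, 7)

Π: n·r = n·Q gives x + 2y + 3z = 16.
SV = (8, 8, -8), ST = (11, 4, -11); a normal to Σ is SV × ST = (-56, 0, -56).
Using S: Σ has equation -56x - 56z = -448.
Solving the 3×3 linear system x + 2y + 3z = 16, -56x - 56z = -448, -x + y + 5z = 31 (e.g. by elimination or Cramer's rule, determinant = 560) gives (1, -3, 7).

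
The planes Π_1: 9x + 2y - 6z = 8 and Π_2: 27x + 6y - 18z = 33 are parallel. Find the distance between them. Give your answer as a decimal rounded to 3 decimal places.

0.273

Rescale Π_2 by 1/3: 9x + 2y - 6z = 11. Then distance = |8 − 11| / √121 ≈ 0.273.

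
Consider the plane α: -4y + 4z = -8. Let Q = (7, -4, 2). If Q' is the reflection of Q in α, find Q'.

(7, 4, -6)

λ = (n·Q − d)/|n|² = (24 − (-8))/32 = 1.
Reflection = Q − 2λn = (7, -4, 2) − 2·(0, -4, 4) = (7, 4, -6).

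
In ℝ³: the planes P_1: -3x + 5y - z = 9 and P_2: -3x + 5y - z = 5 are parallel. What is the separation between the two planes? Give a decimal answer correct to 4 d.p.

Same normal n = (-3, 5, -1) with |n| = √35; distance = |9 − 5| / |n| = 4/√35 ≈ 0.6761.

0.6761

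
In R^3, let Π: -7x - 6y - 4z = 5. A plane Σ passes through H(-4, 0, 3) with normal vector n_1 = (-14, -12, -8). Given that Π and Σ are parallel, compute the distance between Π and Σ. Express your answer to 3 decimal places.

1.095

Σ: n_1·r = n_1·H gives -14x - 12y - 8z = 32.
Rescale Σ by 1/2: -7x - 6y - 4z = 16. Then distance = |5 − 16| / √101 ≈ 1.095.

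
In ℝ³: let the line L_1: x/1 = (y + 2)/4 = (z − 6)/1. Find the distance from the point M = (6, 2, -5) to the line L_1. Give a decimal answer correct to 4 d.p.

12.8949

L_1 has direction (1, 4, 1) through (0, -2, 6).
Taking (0, -2, 6) on L_1 with direction v = (1, 4, 1): w = M − (0, -2, 6) = (6, 4, -11), and w × v = (48, -17, 20).
Distance = |w × v| / |v| = √2993 / √18 ≈ 12.8949.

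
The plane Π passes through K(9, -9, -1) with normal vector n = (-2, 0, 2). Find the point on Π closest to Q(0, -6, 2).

(6, -6, -4)

Π: n·r = n·K gives -2x + 2z = -20.
Foot = Q − λn with λ = (n·Q − d)/|n|² = (4 − (-20))/8 = 3.
Foot = (0, -6, 2) − 3·(-2, 0, 2) = (6, -6, -4).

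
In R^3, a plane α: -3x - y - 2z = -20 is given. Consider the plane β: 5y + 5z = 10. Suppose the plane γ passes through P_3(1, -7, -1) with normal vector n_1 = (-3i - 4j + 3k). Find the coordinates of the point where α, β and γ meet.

γ: n_1·r = n_1·P_3 gives -3x - 4y + 3z = 22.
Solving the 3×3 linear system -3x - y - 2z = -20, 5y + 5z = 10, -3x - 4y + 3z = 22 (e.g. by elimination or Cramer's rule, determinant = -120) gives (4, -4, 6).

(4, -4, 6)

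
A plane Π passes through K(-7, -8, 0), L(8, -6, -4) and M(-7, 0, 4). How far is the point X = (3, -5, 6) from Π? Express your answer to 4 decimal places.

KL = (15, 2, -4), KM = (0, 8, 4); a normal to Π is KL × KM = (40, -60, 120).
Using K: Π has equation 40x - 60y + 120z = 200.
n·X − d = (40)·(3) + (-60)·(-5) + (120)·(6) − 200 = 940; |n| = √19600.
Distance = |940| / √19600 = 940/√19600 ≈ 6.7143.

6.7143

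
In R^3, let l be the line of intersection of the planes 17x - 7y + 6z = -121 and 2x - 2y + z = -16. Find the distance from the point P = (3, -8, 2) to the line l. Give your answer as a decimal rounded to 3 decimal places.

13.333

Direction of l: (17, -7, 6) × (2, -2, 1) = (5, -5, -20).
A point on l: solving the two plane equations with x = -8 gives (-8, 3, 6).
Taking (-8, 3, 6) on l with direction v = (5, -5, -20): w = P − (-8, 3, 6) = (11, -11, -4), and w × v = (200, 200, 0).
Distance = |w × v| / |v| = √80000 / √450 ≈ 13.333.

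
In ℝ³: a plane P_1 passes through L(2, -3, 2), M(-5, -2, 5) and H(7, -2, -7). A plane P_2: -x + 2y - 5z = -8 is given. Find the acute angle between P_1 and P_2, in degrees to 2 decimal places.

LM = (-7, 1, 3), LH = (5, 1, -9); a normal to P_1 is LM × LH = (-12, -48, -12).
Using L: P_1 has equation -12x - 48y - 12z = 96.
cos θ = |n₁·n₂| / (|n₁||n₂|) = |-24| / (√2592 · √30).
θ = arccos(0.08607) ≈ 85.06°.

85.06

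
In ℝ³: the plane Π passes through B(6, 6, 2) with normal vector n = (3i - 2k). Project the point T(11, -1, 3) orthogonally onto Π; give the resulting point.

Π: n·r = n·B gives 3x - 2z = 14.
Foot = T − λn with λ = (n·T − d)/|n|² = (27 − 14)/13 = 1.
Foot = (11, -1, 3) − 1·(3, 0, -2) = (8, -1, 5).

(8, -1, 5)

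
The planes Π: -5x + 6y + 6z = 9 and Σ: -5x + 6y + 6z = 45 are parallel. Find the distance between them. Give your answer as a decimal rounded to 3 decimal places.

Same normal n = (-5, 6, 6) with |n| = √97; distance = |9 − 45| / |n| = 36/√97 ≈ 3.655.

3.655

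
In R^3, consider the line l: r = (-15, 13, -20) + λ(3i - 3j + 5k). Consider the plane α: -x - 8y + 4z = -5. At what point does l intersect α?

(-3, 1, 0)

Substitute r = (-15, 13, -20) + t(3, -3, 5) into the plane: -169 + 41t = -5, so t = 4.
Intersection: (-15, 13, -20) + 4·(3, -3, 5) = (-3, 1, 0).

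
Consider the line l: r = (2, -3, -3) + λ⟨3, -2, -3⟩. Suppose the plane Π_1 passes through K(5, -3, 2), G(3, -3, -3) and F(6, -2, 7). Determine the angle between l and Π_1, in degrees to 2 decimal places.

18.61

KG = (-2, 0, -5), KF = (1, 1, 5); a normal to Π_1 is KG × KF = (5, 5, -2).
Using K: Π_1 has equation 5x + 5y - 2z = 6.
sin θ = |n·v| / (|n||v|) = |11| / (√54 · √22) = 0.31914.
θ ≈ 18.61°.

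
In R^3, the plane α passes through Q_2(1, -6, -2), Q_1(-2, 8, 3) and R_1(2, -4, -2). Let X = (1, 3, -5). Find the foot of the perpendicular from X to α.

(3, 2, -1)

Q_2Q_1 = (-3, 14, 5), Q_2R_1 = (1, 2, 0); a normal to α is Q_2Q_1 × Q_2R_1 = (-10, 5, -20).
Using Q_2: α has equation -10x + 5y - 20z = 0.
Foot = X − λn with λ = (n·X − d)/|n|² = (105 − 0)/525 = 1/5.
Foot = (1, 3, -5) − (1/5)·(-10, 5, -20) = (3, 2, -1).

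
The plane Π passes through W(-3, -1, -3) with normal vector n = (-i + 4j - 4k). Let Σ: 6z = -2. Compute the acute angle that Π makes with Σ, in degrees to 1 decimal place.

Π: n·r = n·W gives -x + 4y - 4z = 11.
cos θ = |n₁·n₂| / (|n₁||n₂|) = |-24| / (√33 · √36).
θ = arccos(0.69631) ≈ 45.9°.

45.9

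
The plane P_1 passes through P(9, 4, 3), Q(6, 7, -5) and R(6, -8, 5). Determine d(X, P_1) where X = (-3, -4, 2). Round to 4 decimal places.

7.5714

PQ = (-3, 3, -8), PR = (-3, -12, 2); a normal to P_1 is PQ × PR = (-90, 30, 45).
Using P: P_1 has equation -90x + 30y + 45z = -555.
n·X − d = (-90)·(-3) + (30)·(-4) + (45)·(2) − (-555) = 795; |n| = √11025.
Distance = |795| / √11025 = 795/√11025 ≈ 7.5714.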